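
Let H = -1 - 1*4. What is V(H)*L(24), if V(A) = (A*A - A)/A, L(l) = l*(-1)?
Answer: 144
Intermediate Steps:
L(l) = -l
H = -5 (H = -1 - 4 = -5)
V(A) = (A² - A)/A
V(H)*L(24) = (-1 - 5)*(-1*24) = -6*(-24) = 144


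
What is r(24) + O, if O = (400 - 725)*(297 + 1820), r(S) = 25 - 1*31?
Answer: -688031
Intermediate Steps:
r(S) = -6 (r(S) = 25 - 31 = -6)
O = -688025 (O = -325*2117 = -688025)
r(24) + O = -6 - 688025 = -688031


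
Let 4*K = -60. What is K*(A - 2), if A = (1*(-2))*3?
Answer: 120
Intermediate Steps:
K = -15 (K = (¼)*(-60) = -15)
A = -6 (A = -2*3 = -6)
K*(A - 2) = -15*(-6 - 2) = -15*(-8) = 120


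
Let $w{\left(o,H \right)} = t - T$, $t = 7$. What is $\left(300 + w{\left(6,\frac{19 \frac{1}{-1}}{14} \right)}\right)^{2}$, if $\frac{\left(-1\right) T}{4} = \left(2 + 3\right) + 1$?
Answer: $109561$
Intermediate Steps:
$T = -24$ ($T = - 4 \left(\left(2 + 3\right) + 1\right) = - 4 \left(5 + 1\right) = \left(-4\right) 6 = -24$)
$w{\left(o,H \right)} = 31$ ($w{\left(o,H \right)} = 7 - -24 = 7 + 24 = 31$)
$\left(300 + w{\left(6,\frac{19 \frac{1}{-1}}{14} \right)}\right)^{2} = \left(300 + 31\right)^{2} = 331^{2} = 109561$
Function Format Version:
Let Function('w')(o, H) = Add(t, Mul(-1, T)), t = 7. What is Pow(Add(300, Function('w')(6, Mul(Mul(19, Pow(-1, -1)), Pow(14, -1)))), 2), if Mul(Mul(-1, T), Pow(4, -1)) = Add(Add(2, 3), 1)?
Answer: 109561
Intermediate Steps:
T = -24 (T = Mul(-4, Add(Add(2, 3), 1)) = Mul(-4, Add(5, 1)) = Mul(-4, 6) = -24)
Function('w')(o, H) = 31 (Function('w')(o, H) = Add(7, Mul(-1, -24)) = Add(7, 24) = 31)
Pow(Add(300, Function('w')(6, Mul(Mul(19, Pow(-1, -1)), Pow(14, -1)))), 2) = Pow(Add(300, 31), 2) = Pow(331, 2) = 109561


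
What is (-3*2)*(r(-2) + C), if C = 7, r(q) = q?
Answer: -30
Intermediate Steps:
(-3*2)*(r(-2) + C) = (-3*2)*(-2 + 7) = -6*5 = -30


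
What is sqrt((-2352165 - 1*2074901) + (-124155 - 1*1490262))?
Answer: I*sqrt(6041483) ≈ 2457.9*I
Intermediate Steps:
sqrt((-2352165 - 1*2074901) + (-124155 - 1*1490262)) = sqrt((-2352165 - 2074901) + (-124155 - 1490262)) = sqrt(-4427066 - 1614417) = sqrt(-6041483) = I*sqrt(6041483)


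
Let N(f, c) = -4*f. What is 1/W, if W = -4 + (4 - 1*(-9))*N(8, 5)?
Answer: -1/420 ≈ -0.0023810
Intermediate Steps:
W = -420 (W = -4 + (4 - 1*(-9))*(-4*8) = -4 + (4 + 9)*(-32) = -4 + 13*(-32) = -4 - 416 = -420)
1/W = 1/(-420) = -1/420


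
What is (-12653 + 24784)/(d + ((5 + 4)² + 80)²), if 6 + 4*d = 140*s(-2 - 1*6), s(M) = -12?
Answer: 24262/50999 ≈ 0.47573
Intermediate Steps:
d = -843/2 (d = -3/2 + (140*(-12))/4 = -3/2 + (¼)*(-1680) = -3/2 - 420 = -843/2 ≈ -421.50)
(-12653 + 24784)/(d + ((5 + 4)² + 80)²) = (-12653 + 24784)/(-843/2 + ((5 + 4)² + 80)²) = 12131/(-843/2 + (9² + 80)²) = 12131/(-843/2 + (81 + 80)²) = 12131/(-843/2 + 161²) = 12131/(-843/2 + 25921) = 12131/(50999/2) = 12131*(2/50999) = 24262/50999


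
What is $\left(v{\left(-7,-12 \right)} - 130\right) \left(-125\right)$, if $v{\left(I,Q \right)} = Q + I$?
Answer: $18625$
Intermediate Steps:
$v{\left(I,Q \right)} = I + Q$
$\left(v{\left(-7,-12 \right)} - 130\right) \left(-125\right) = \left(\left(-7 - 12\right) - 130\right) \left(-125\right) = \left(-19 - 130\right) \left(-125\right) = \left(-149\right) \left(-125\right) = 18625$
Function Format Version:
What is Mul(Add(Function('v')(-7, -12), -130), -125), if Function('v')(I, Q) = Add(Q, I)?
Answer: 18625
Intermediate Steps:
Function('v')(I, Q) = Add(I, Q)
Mul(Add(Function('v')(-7, -12), -130), -125) = Mul(Add(Add(-7, -12), -130), -125) = Mul(Add(-19, -130), -125) = Mul(-149, -125) = 18625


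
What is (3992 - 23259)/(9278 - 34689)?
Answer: 19267/25411 ≈ 0.75821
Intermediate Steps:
(3992 - 23259)/(9278 - 34689) = -19267/(-25411) = -19267*(-1/25411) = 19267/25411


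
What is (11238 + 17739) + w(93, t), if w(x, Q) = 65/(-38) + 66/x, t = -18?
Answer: 34133727/1178 ≈ 28976.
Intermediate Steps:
w(x, Q) = -65/38 + 66/x (w(x, Q) = 65*(-1/38) + 66/x = -65/38 + 66/x)
(11238 + 17739) + w(93, t) = (11238 + 17739) + (-65/38 + 66/93) = 28977 + (-65/38 + 66*(1/93)) = 28977 + (-65/38 + 22/31) = 28977 - 1179/1178 = 34133727/1178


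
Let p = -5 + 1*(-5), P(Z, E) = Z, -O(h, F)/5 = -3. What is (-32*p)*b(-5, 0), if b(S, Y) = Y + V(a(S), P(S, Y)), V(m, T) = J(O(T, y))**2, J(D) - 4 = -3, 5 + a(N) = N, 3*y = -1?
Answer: 320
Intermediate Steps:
y = -1/3 (y = (1/3)*(-1) = -1/3 ≈ -0.33333)
a(N) = -5 + N
O(h, F) = 15 (O(h, F) = -5*(-3) = 15)
J(D) = 1 (J(D) = 4 - 3 = 1)
V(m, T) = 1 (V(m, T) = 1**2 = 1)
p = -10 (p = -5 - 5 = -10)
b(S, Y) = 1 + Y (b(S, Y) = Y + 1 = 1 + Y)
(-32*p)*b(-5, 0) = (-32*(-10))*(1 + 0) = 320*1 = 320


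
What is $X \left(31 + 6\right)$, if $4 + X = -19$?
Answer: $-851$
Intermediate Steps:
$X = -23$ ($X = -4 - 19 = -23$)
$X \left(31 + 6\right) = - 23 \left(31 + 6\right) = \left(-23\right) 37 = -851$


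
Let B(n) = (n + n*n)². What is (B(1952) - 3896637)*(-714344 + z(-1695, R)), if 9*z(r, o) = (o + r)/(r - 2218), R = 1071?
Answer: -3124912655835714697928/301 ≈ -1.0382e+19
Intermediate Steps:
B(n) = (n + n²)²
z(r, o) = (o + r)/(9*(-2218 + r)) (z(r, o) = ((o + r)/(r - 2218))/9 = ((o + r)/(-2218 + r))/9 = (o + r)/(9*(-2218 + r)))
(B(1952) - 3896637)*(-714344 + z(-1695, R)) = (1952²*(1 + 1952)² - 3896637)*(-714344 + (1071 - 1695)/(9*(-2218 - 1695))) = (3810304*1953² - 3896637)*(-714344 + (⅑)*(-624)/(-3913)) = (3810304*3814209 - 3896637)*(-714344 + (⅑)*(-1/3913)*(-624)) = (14533295809536 - 3896637)*(-714344 + 16/903) = 14533291912899*(-645052616/903) = -3124912655835714697928/301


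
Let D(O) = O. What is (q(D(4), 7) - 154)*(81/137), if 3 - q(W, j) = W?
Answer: -12555/137 ≈ -91.642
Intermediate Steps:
q(W, j) = 3 - W
(q(D(4), 7) - 154)*(81/137) = ((3 - 1*4) - 154)*(81/137) = ((3 - 4) - 154)*(81*(1/137)) = (-1 - 154)*(81/137) = -155*81/137 = -12555/137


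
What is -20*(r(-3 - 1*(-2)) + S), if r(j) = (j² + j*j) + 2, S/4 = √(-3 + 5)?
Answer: -80 - 80*√2 ≈ -193.14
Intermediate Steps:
S = 4*√2 (S = 4*√(-3 + 5) = 4*√2 ≈ 5.6569)
r(j) = 2 + 2*j² (r(j) = (j² + j²) + 2 = 2*j² + 2 = 2 + 2*j²)
-20*(r(-3 - 1*(-2)) + S) = -20*((2 + 2*(-3 - 1*(-2))²) + 4*√2) = -20*((2 + 2*(-3 + 2)²) + 4*√2) = -20*((2 + 2*(-1)²) + 4*√2) = -20*((2 + 2*1) + 4*√2) = -20*((2 + 2) + 4*√2) = -20*(4 + 4*√2) = -80 - 80*√2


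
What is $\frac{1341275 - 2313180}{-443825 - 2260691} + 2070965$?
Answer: $\frac{5600958949845}{2704516} \approx 2.071 \cdot 10^{6}$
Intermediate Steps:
$\frac{1341275 - 2313180}{-443825 - 2260691} + 2070965 = - \frac{971905}{-2704516} + 2070965 = \left(-971905\right) \left(- \frac{1}{2704516}\right) + 2070965 = \frac{971905}{2704516} + 2070965 = \frac{5600958949845}{2704516}$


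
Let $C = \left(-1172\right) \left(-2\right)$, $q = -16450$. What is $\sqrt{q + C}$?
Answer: $i \sqrt{14106} \approx 118.77 i$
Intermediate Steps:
$C = 2344$
$\sqrt{q + C} = \sqrt{-16450 + 2344} = \sqrt{-14106} = i \sqrt{14106}$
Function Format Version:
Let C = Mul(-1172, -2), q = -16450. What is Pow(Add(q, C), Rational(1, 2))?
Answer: Mul(I, Pow(14106, Rational(1, 2))) ≈ Mul(118.77, I)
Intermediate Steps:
C = 2344
Pow(Add(q, C), Rational(1, 2)) = Pow(Add(-16450, 2344), Rational(1, 2)) = Pow(-14106, Rational(1, 2)) = Mul(I, Pow(14106, Rational(1, 2)))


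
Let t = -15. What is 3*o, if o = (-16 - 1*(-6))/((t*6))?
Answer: 1/3 ≈ 0.33333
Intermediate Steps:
o = 1/9 (o = (-16 - 1*(-6))/((-15*6)) = (-16 + 6)/(-90) = -10*(-1/90) = 1/9 ≈ 0.11111)
3*o = 3*(1/9) = 1/3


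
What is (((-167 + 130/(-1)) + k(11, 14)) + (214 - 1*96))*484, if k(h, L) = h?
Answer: -81312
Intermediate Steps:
(((-167 + 130/(-1)) + k(11, 14)) + (214 - 1*96))*484 = (((-167 + 130/(-1)) + 11) + (214 - 1*96))*484 = (((-167 + 130*(-1)) + 11) + (214 - 96))*484 = (((-167 - 130) + 11) + 118)*484 = ((-297 + 11) + 118)*484 = (-286 + 118)*484 = -168*484 = -81312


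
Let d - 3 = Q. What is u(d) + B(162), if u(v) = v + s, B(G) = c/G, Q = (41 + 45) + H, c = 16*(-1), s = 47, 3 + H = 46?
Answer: 14491/81 ≈ 178.90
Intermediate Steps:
H = 43 (H = -3 + 46 = 43)
c = -16
Q = 129 (Q = (41 + 45) + 43 = 86 + 43 = 129)
d = 132 (d = 3 + 129 = 132)
B(G) = -16/G
u(v) = 47 + v (u(v) = v + 47 = 47 + v)
u(d) + B(162) = (47 + 132) - 16/162 = 179 - 16*1/162 = 179 - 8/81 = 14491/81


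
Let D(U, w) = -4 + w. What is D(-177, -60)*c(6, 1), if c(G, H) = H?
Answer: -64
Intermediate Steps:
D(-177, -60)*c(6, 1) = (-4 - 60)*1 = -64*1 = -64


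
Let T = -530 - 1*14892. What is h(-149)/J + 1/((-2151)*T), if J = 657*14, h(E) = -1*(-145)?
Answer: 44537536/2825210157 ≈ 0.015764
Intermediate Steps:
h(E) = 145
T = -15422 (T = -530 - 14892 = -15422)
J = 9198
h(-149)/J + 1/((-2151)*T) = 145/9198 + 1/(-2151*(-15422)) = 145*(1/9198) - 1/2151*(-1/15422) = 145/9198 + 1/33172722 = 44537536/2825210157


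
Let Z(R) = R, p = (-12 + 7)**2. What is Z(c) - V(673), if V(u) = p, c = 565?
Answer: 540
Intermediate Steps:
p = 25 (p = (-5)**2 = 25)
V(u) = 25
Z(c) - V(673) = 565 - 1*25 = 565 - 25 = 540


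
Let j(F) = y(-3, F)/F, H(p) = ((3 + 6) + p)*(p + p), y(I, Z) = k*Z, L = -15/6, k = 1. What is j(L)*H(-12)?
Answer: 72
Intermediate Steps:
L = -5/2 (L = -15*1/6 = -5/2 ≈ -2.5000)
y(I, Z) = Z (y(I, Z) = 1*Z = Z)
H(p) = 2*p*(9 + p) (H(p) = (9 + p)*(2*p) = 2*p*(9 + p))
j(F) = 1 (j(F) = F/F = 1)
j(L)*H(-12) = 1*(2*(-12)*(9 - 12)) = 1*(2*(-12)*(-3)) = 1*72 = 72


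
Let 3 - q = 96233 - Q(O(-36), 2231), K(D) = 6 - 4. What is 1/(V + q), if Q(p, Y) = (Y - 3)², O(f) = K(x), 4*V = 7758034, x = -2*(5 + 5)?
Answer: 2/13614525 ≈ 1.4690e-7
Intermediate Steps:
x = -20 (x = -2*10 = -20)
V = 3879017/2 (V = (¼)*7758034 = 3879017/2 ≈ 1.9395e+6)
K(D) = 2
O(f) = 2
Q(p, Y) = (-3 + Y)²
q = 4867754 (q = 3 - (96233 - (-3 + 2231)²) = 3 - (96233 - 1*2228²) = 3 - (96233 - 1*4963984) = 3 - (96233 - 4963984) = 3 - 1*(-4867751) = 3 + 4867751 = 4867754)
1/(V + q) = 1/(3879017/2 + 4867754) = 1/(13614525/2) = 2/13614525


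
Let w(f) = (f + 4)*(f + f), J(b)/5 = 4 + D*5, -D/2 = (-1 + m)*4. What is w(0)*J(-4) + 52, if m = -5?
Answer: 52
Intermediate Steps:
D = 48 (D = -2*(-1 - 5)*4 = -(-12)*4 = -2*(-24) = 48)
J(b) = 1220 (J(b) = 5*(4 + 48*5) = 5*(4 + 240) = 5*244 = 1220)
w(f) = 2*f*(4 + f) (w(f) = (4 + f)*(2*f) = 2*f*(4 + f))
w(0)*J(-4) + 52 = (2*0*(4 + 0))*1220 + 52 = (2*0*4)*1220 + 52 = 0*1220 + 52 = 0 + 52 = 52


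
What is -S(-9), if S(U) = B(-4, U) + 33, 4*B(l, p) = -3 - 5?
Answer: -31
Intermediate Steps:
B(l, p) = -2 (B(l, p) = (-3 - 5)/4 = (1/4)*(-8) = -2)
S(U) = 31 (S(U) = -2 + 33 = 31)
-S(-9) = -1*31 = -31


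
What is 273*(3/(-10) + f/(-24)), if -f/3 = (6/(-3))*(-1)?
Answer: -273/20 ≈ -13.650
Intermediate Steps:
f = -6 (f = -3*6/(-3)*(-1) = -3*6*(-⅓)*(-1) = -(-6)*(-1) = -3*2 = -6)
273*(3/(-10) + f/(-24)) = 273*(3/(-10) - 6/(-24)) = 273*(3*(-⅒) - 6*(-1/24)) = 273*(-3/10 + ¼) = 273*(-1/20) = -273/20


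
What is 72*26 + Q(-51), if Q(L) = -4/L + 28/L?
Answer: 31816/17 ≈ 1871.5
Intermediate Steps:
Q(L) = 24/L
72*26 + Q(-51) = 72*26 + 24/(-51) = 1872 + 24*(-1/51) = 1872 - 8/17 = 31816/17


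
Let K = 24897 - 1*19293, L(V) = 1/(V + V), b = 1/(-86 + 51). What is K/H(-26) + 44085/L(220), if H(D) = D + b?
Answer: 17670835260/911 ≈ 1.9397e+7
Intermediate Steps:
b = -1/35 (b = 1/(-35) = -1/35 ≈ -0.028571)
L(V) = 1/(2*V)
H(D) = -1/35 + D (H(D) = D - 1/35 = -1/35 + D)
K = 5604 (K = 24897 - 19293 = 5604)
K/H(-26) + 44085/L(220) = 5604/(-1/35 - 26) + 44085/(((1/2)/220)) = 5604/(-911/35) + 44085/(((1/2)*(1/220))) = 5604*(-35/911) + 44085/(1/440) = -196140/911 + 44085*440 = -196140/911 + 19397400 = 17670835260/911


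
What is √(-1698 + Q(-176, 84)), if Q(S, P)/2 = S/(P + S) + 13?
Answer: 4*I*√55154/23 ≈ 40.843*I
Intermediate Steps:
Q(S, P) = 26 + 2*S/(P + S) (Q(S, P) = 2*(S/(P + S) + 13) = 2*(13 + S/(P + S)) = 26 + 2*S/(P + S))
√(-1698 + Q(-176, 84)) = √(-1698 + 2*(13*84 + 14*(-176))/(84 - 176)) = √(-1698 + 2*(1092 - 2464)/(-92)) = √(-1698 + 2*(-1/92)*(-1372)) = √(-1698 + 686/23) = √(-38368/23) = 4*I*√55154/23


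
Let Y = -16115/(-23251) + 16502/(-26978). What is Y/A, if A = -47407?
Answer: -25531234/14868387257773 ≈ -1.7171e-6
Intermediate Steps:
Y = 25531234/313632739 (Y = -16115*(-1/23251) + 16502*(-1/26978) = 16115/23251 - 8251/13489 = 25531234/313632739 ≈ 0.081405)
Y/A = (25531234/313632739)/(-47407) = (25531234/313632739)*(-1/47407) = -25531234/14868387257773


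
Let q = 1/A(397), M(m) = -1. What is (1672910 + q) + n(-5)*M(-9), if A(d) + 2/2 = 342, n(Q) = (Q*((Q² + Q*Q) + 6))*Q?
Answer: 569984911/341 ≈ 1.6715e+6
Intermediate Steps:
n(Q) = Q²*(6 + 2*Q²) (n(Q) = (Q*((Q² + Q²) + 6))*Q = (Q*(2*Q² + 6))*Q = (Q*(6 + 2*Q²))*Q = Q²*(6 + 2*Q²))
A(d) = 341 (A(d) = -1 + 342 = 341)
q = 1/341 ≈ 0.0029326
(1672910 + q) + n(-5)*M(-9) = (1672910 + 1/341) + (2*(-5)²*(3 + (-5)²))*(-1) = 570462311/341 + (2*25*(3 + 25))*(-1) = 570462311/341 + (2*25*28)*(-1) = 570462311/341 + 1400*(-1) = 570462311/341 - 1400 = 569984911/341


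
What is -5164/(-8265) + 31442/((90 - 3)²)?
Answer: 3436258/719055 ≈ 4.7789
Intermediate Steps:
-5164/(-8265) + 31442/((90 - 3)²) = -5164*(-1/8265) + 31442/(87²) = 5164/8265 + 31442/7569 = 3436258/719055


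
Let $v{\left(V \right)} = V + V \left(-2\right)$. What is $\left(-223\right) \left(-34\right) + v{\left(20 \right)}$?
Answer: $7562$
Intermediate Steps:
$v{\left(V \right)} = - V$ ($v{\left(V \right)} = V - 2 V = - V$)
$\left(-223\right) \left(-34\right) + v{\left(20 \right)} = \left(-223\right) \left(-34\right) - 20 = 7582 - 20 = 7562$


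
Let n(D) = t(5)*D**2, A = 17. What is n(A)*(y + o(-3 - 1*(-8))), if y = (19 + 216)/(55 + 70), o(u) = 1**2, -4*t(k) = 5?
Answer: -5202/5 ≈ -1040.4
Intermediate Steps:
t(k) = -5/4 (t(k) = -1/4*5 = -5/4)
o(u) = 1
y = 47/25 (y = 235/125 = 235*(1/125) = 47/25 ≈ 1.8800)
n(D) = -5*D**2/4
n(A)*(y + o(-3 - 1*(-8))) = (-5/4*17**2)*(47/25 + 1) = -5/4*289*(72/25) = -1445/4*72/25 = -5202/5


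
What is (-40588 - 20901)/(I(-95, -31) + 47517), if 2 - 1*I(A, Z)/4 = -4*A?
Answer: -61489/46005 ≈ -1.3366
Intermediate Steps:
I(A, Z) = 8 + 16*A (I(A, Z) = 8 - (-16)*A = 8 + 16*A)
(-40588 - 20901)/(I(-95, -31) + 47517) = (-40588 - 20901)/((8 + 16*(-95)) + 47517) = -61489/((8 - 1520) + 47517) = -61489/(-1512 + 47517) = -61489/46005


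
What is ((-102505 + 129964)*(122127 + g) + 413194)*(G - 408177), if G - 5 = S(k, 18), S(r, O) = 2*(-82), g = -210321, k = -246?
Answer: 988706346382272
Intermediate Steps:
S(r, O) = -164
G = -159 (G = 5 - 164 = -159)
((-102505 + 129964)*(122127 + g) + 413194)*(G - 408177) = ((-102505 + 129964)*(122127 - 210321) + 413194)*(-159 - 408177) = (27459*(-88194) + 413194)*(-408336) = (-2421719046 + 413194)*(-408336) = -2421305852*(-408336) = 988706346382272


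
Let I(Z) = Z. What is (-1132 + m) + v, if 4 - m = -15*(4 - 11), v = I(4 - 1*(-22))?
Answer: -1207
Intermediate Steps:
v = 26 (v = 4 - 1*(-22) = 4 + 22 = 26)
m = -101 (m = 4 - (-15)*(4 - 11) = 4 - (-15)*(-7) = 4 - 1*105 = 4 - 105 = -101)
(-1132 + m) + v = (-1132 - 101) + 26 = -1233 + 26 = -1207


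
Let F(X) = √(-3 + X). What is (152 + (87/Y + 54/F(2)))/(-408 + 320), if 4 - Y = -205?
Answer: -31855/18392 + 27*I/44 ≈ -1.732 + 0.61364*I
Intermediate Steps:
Y = 209 (Y = 4 - 1*(-205) = 4 + 205 = 209)
(152 + (87/Y + 54/F(2)))/(-408 + 320) = (152 + (87/209 + 54/(√(-3 + 2))))/(-408 + 320) = (152 + (87*(1/209) + 54/(√(-1))))/(-88) = (152 + (87/209 + 54/I))*(-1/88) = (152 + (87/209 + 54*(-I)))*(-1/88) = (152 + (87/209 - 54*I))*(-1/88) = (31855/209 - 54*I)*(-1/88) = -31855/18392 + 27*I/44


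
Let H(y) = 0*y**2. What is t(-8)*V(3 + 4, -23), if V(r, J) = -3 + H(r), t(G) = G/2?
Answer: 12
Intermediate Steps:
H(y) = 0
t(G) = G/2 (t(G) = G*(1/2) = G/2)
V(r, J) = -3 (V(r, J) = -3 + 0 = -3)
t(-8)*V(3 + 4, -23) = ((1/2)*(-8))*(-3) = -4*(-3) = 12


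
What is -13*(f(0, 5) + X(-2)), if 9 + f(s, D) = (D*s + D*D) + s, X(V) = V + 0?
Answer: -182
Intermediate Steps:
X(V) = V
f(s, D) = -9 + s + D² + D*s (f(s, D) = -9 + ((D*s + D*D) + s) = -9 + ((D*s + D²) + s) = -9 + ((D² + D*s) + s) = -9 + (s + D² + D*s) = -9 + s + D² + D*s)
-13*(f(0, 5) + X(-2)) = -13*((-9 + 0 + 5² + 5*0) - 2) = -13*((-9 + 0 + 25 + 0) - 2) = -13*(16 - 2) = -13*14 = -182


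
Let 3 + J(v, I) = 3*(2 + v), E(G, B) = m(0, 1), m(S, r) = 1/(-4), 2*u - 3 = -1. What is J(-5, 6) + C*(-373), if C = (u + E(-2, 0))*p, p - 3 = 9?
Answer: -3369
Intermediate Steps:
u = 1 (u = 3/2 + (1/2)*(-1) = 3/2 - 1/2 = 1)
p = 12 (p = 3 + 9 = 12)
m(S, r) = -1/4
E(G, B) = -1/4
J(v, I) = 3 + 3*v (J(v, I) = -3 + 3*(2 + v) = -3 + (6 + 3*v) = 3 + 3*v)
C = 9 (C = (1 - 1/4)*12 = (3/4)*12 = 9)
J(-5, 6) + C*(-373) = (3 + 3*(-5)) + 9*(-373) = (3 - 15) - 3357 = -12 - 3357 = -3369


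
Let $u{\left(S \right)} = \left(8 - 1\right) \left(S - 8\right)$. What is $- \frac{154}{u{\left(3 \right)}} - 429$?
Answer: $- \frac{2123}{5} \approx -424.6$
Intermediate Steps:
$u{\left(S \right)} = -56 + 7 S$ ($u{\left(S \right)} = 7 \left(-8 + S\right) = -56 + 7 S$)
$- \frac{154}{u{\left(3 \right)}} - 429 = - \frac{154}{-56 + 7 \cdot 3} - 429 = - \frac{154}{-56 + 21} - 429 = - \frac{154}{-35} - 429 = \left(-154\right) \left(- \frac{1}{35}\right) - 429 = \frac{22}{5} - 429 = - \frac{2123}{5}$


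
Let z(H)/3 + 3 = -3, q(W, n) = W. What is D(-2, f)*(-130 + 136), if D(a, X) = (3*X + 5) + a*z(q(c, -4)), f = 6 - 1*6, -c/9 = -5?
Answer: 246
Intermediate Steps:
c = 45 (c = -9*(-5) = 45)
z(H) = -18 (z(H) = -9 + 3*(-3) = -9 - 9 = -18)
f = 0 (f = 6 - 6 = 0)
D(a, X) = 5 - 18*a + 3*X (D(a, X) = (3*X + 5) + a*(-18) = (5 + 3*X) - 18*a = 5 - 18*a + 3*X)
D(-2, f)*(-130 + 136) = (5 - 18*(-2) + 3*0)*(-130 + 136) = (5 + 36 + 0)*6 = 41*6 = 246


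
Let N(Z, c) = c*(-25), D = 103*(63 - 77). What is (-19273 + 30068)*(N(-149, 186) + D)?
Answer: -65763140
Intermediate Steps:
D = -1442 (D = 103*(-14) = -1442)
N(Z, c) = -25*c
(-19273 + 30068)*(N(-149, 186) + D) = (-19273 + 30068)*(-25*186 - 1442) = 10795*(-4650 - 1442) = 10795*(-6092) = -65763140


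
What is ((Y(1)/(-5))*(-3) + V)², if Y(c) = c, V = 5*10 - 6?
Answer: 49729/25 ≈ 1989.2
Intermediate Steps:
V = 44 (V = 50 - 6 = 44)
((Y(1)/(-5))*(-3) + V)² = ((1/(-5))*(-3) + 44)² = ((1*(-⅕))*(-3) + 44)² = (-⅕*(-3) + 44)² = (⅗ + 44)² = (223/5)² = 49729/25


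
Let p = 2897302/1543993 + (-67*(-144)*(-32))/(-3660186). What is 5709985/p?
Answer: 1075628238449404651/369378348034 ≈ 2.9120e+6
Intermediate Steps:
p = 1846891740170/941883593783 (p = 2897302*(1/1543993) + (9648*(-32))*(-1/3660186) = 2897302/1543993 - 308736*(-1/3660186) = 2897302/1543993 + 51456/610031 = 1846891740170/941883593783 ≈ 1.9608)
5709985/p = 5709985/(1846891740170/941883593783) = 5709985*(941883593783/1846891740170) = 1075628238449404651/369378348034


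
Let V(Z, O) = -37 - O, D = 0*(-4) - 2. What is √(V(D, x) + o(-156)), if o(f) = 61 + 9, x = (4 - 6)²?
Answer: √29 ≈ 5.3852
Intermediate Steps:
x = 4 (x = (-2)² = 4)
D = -2 (D = 0 - 2 = -2)
o(f) = 70
√(V(D, x) + o(-156)) = √((-37 - 1*4) + 70) = √((-37 - 4) + 70) = √(-41 + 70) = √29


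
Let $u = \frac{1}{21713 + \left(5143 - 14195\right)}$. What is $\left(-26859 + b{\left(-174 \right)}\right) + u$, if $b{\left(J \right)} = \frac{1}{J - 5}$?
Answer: $- \frac{60871074503}{2266319} \approx -26859.0$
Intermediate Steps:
$u = \frac{1}{12661}$ ($u = \frac{1}{21713 - 9052} = \frac{1}{12661} \approx 7.8983 \cdot 10^{-5}$)
$b{\left(J \right)} = \frac{1}{-5 + J}$
$\left(-26859 + b{\left(-174 \right)}\right) + u = \left(-26859 + \frac{1}{-5 - 174}\right) + \frac{1}{12661} = \left(-26859 + \frac{1}{-179}\right) + \frac{1}{12661} = \left(-26859 - \frac{1}{179}\right) + \frac{1}{12661} = - \frac{4807762}{179} + \frac{1}{12661} = - \frac{60871074503}{2266319}$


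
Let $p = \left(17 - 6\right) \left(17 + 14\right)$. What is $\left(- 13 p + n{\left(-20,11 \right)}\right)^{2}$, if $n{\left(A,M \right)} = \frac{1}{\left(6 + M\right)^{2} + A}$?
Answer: $\frac{1421999010576}{72361} \approx 1.9651 \cdot 10^{7}$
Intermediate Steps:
$n{\left(A,M \right)} = \frac{1}{A + \left(6 + M\right)^{2}}$
$p = 341$ ($p = 11 \cdot 31 = 341$)
$\left(- 13 p + n{\left(-20,11 \right)}\right)^{2} = \left(\left(-13\right) 341 + \frac{1}{-20 + \left(6 + 11\right)^{2}}\right)^{2} = \left(-4433 + \frac{1}{-20 + 17^{2}}\right)^{2} = \left(-4433 + \frac{1}{-20 + 289}\right)^{2} = \left(-4433 + \frac{1}{269}\right)^{2} = \left(- \frac{1192476}{269}\right)^{2} = \frac{1421999010576}{72361}$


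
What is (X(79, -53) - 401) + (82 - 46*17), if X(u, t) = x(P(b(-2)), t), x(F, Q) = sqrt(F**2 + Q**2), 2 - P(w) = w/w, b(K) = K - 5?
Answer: -1101 + sqrt(2810) ≈ -1048.0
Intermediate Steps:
b(K) = -5 + K
P(w) = 1 (P(w) = 2 - w/w = 2 - 1*1 = 2 - 1 = 1)
X(u, t) = sqrt(1 + t**2) (X(u, t) = sqrt(1**2 + t**2) = sqrt(1 + t**2))
(X(79, -53) - 401) + (82 - 46*17) = (sqrt(1 + (-53)**2) - 401) + (82 - 46*17) = (sqrt(1 + 2809) - 401) + (82 - 782) = (sqrt(2810) - 401) - 700 = (-401 + sqrt(2810)) - 700 = -1101 + sqrt(2810)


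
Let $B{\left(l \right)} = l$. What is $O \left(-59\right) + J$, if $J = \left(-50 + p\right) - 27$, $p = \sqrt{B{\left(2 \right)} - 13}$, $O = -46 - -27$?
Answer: $1044 + i \sqrt{11} \approx 1044.0 + 3.3166 i$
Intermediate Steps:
$O = -19$ ($O = -46 + 27 = -19$)
$p = i \sqrt{11}$ ($p = \sqrt{2 - 13} = \sqrt{-11} = i \sqrt{11} \approx 3.3166 i$)
$J = -77 + i \sqrt{11}$ ($J = \left(-50 + i \sqrt{11}\right) - 27 = -77 + i \sqrt{11} \approx -77.0 + 3.3166 i$)
$O \left(-59\right) + J = \left(-19\right) \left(-59\right) - \left(77 - i \sqrt{11}\right) = 1121 - \left(77 - i \sqrt{11}\right) = 1044 + i \sqrt{11}$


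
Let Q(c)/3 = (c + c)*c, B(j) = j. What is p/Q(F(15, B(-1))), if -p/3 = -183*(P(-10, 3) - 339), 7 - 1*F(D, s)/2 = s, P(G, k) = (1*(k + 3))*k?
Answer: -58743/512 ≈ -114.73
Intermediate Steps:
P(G, k) = k*(3 + k) (P(G, k) = (1*(3 + k))*k = (3 + k)*k = k*(3 + k))
F(D, s) = 14 - 2*s
Q(c) = 6*c² (Q(c) = 3*((c + c)*c) = 3*((2*c)*c) = 3*(2*c²) = 6*c²)
p = -176229 (p = -(-549)*(3*(3 + 3) - 339) = -(-549)*(3*6 - 339) = -(-549)*(18 - 339) = -(-549)*(-321) = -3*58743 = -176229)
p/Q(F(15, B(-1))) = -176229*1/(6*(14 - 2*(-1))²) = -176229*1/(6*(14 + 2)²) = -176229/(6*16²) = -176229/(6*256) = -176229/1536 = -176229*1/1536 = -58743/512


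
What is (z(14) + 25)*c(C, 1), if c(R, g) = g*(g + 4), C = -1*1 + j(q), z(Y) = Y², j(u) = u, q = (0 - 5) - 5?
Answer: 1105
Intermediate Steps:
q = -10 (q = -5 - 5 = -10)
C = -11 (C = -1*1 - 10 = -1 - 10 = -11)
c(R, g) = g*(4 + g)
(z(14) + 25)*c(C, 1) = (14² + 25)*(1*(4 + 1)) = (196 + 25)*(1*5) = 221*5 = 1105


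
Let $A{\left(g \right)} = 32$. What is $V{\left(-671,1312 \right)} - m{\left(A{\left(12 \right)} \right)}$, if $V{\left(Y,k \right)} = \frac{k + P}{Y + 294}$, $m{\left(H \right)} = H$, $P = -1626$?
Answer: $- \frac{11750}{377} \approx -31.167$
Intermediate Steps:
$V{\left(Y,k \right)} = \frac{-1626 + k}{294 + Y}$ ($V{\left(Y,k \right)} = \frac{k - 1626}{Y + 294} = \frac{-1626 + k}{294 + Y}$)
$V{\left(-671,1312 \right)} - m{\left(A{\left(12 \right)} \right)} = \frac{-1626 + 1312}{294 - 671} - 32 = \frac{1}{-377} \left(-314\right) - 32 = \left(- \frac{1}{377}\right) \left(-314\right) - 32 = \frac{314}{377} - 32 = - \frac{11750}{377}$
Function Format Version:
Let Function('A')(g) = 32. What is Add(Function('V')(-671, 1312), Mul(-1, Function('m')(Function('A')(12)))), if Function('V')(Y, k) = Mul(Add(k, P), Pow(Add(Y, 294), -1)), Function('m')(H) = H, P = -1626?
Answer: Rational(-11750, 377) ≈ -31.167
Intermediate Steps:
Function('V')(Y, k) = Mul(Pow(Add(294, Y), -1), Add(-1626, k)) (Function('V')(Y, k) = Mul(Add(k, -1626), Pow(Add(Y, 294), -1)) = Mul(Add(-1626, k), Pow(Add(294, Y), -1)) = Mul(Pow(Add(294, Y), -1), Add(-1626, k)))
Add(Function('V')(-671, 1312), Mul(-1, Function('m')(Function('A')(12)))) = Add(Mul(Pow(Add(294, -671), -1), Add(-1626, 1312)), Mul(-1, 32)) = Add(Mul(Pow(-377, -1), -314), -32) = Add(Mul(Rational(-1, 377), -314), -32) = Add(Rational(314, 377), -32) = Rational(-11750, 377)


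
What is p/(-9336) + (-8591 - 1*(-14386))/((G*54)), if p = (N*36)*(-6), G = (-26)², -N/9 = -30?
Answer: 90958975/14200056 ≈ 6.4055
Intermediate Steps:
N = 270 (N = -9*(-30) = 270)
G = 676
p = -58320 (p = (270*36)*(-6) = 9720*(-6) = -58320)
p/(-9336) + (-8591 - 1*(-14386))/((G*54)) = -58320/(-9336) + (-8591 - 1*(-14386))/((676*54)) = -58320*(-1/9336) + (-8591 + 14386)/36504 = 2430/389 + 5795*(1/36504) = 2430/389 + 5795/36504 = 90958975/14200056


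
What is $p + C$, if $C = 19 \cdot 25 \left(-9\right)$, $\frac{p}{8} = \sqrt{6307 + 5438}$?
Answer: $-4275 + 72 \sqrt{145} \approx -3408.0$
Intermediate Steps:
$p = 72 \sqrt{145}$ ($p = 8 \sqrt{6307 + 5438} = 8 \sqrt{11745} = 8 \cdot 9 \sqrt{145} = 72 \sqrt{145} \approx 867.0$)
$C = -4275$ ($C = 475 \left(-9\right) = -4275$)
$p + C = 72 \sqrt{145} - 4275 = -4275 + 72 \sqrt{145}$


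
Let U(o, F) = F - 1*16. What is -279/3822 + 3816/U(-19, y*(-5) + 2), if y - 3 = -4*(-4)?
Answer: -4871721/138866 ≈ -35.082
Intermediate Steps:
y = 19 (y = 3 - 4*(-4) = 3 + 16 = 19)
U(o, F) = -16 + F (U(o, F) = F - 16 = -16 + F)
-279/3822 + 3816/U(-19, y*(-5) + 2) = -279/3822 + 3816/(-16 + (19*(-5) + 2)) = -279*1/3822 + 3816/(-16 + (-95 + 2)) = -93/1274 + 3816/(-16 - 93) = -93/1274 + 3816/(-109) = -93/1274 + 3816*(-1/109) = -93/1274 - 3816/109 = -4871721/138866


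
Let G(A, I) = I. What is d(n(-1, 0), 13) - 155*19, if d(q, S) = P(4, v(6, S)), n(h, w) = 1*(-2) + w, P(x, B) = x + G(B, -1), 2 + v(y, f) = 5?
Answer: -2942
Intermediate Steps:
v(y, f) = 3 (v(y, f) = -2 + 5 = 3)
P(x, B) = -1 + x (P(x, B) = x - 1 = -1 + x)
n(h, w) = -2 + w
d(q, S) = 3 (d(q, S) = -1 + 4 = 3)
d(n(-1, 0), 13) - 155*19 = 3 - 155*19 = 3 - 2945 = -2942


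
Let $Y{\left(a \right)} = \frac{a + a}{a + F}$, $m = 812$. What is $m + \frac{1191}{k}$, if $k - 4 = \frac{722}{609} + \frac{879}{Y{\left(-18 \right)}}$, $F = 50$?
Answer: $\frac{127695323}{157558} \approx 810.47$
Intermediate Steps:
$Y{\left(a \right)} = \frac{2 a}{50 + a}$ ($Y{\left(a \right)} = \frac{a + a}{a + 50} = \frac{2 a}{50 + a}$)
$k = - \frac{157558}{203}$ ($k = 4 + \left(\frac{722}{609} + \frac{879}{2 \left(-18\right) \frac{1}{50 - 18}}\right) = 4 + \left(722 \cdot \frac{1}{609} + \frac{879}{2 \left(-18\right) \frac{1}{32}}\right) = 4 + \left(\frac{722}{609} + \frac{879}{2 \left(-18\right) \frac{1}{32}}\right) = 4 + \left(\frac{722}{609} + \frac{879}{- \frac{9}{8}}\right) = 4 + \left(\frac{722}{609} + 879 \left(- \frac{8}{9}\right)\right) = 4 + \left(\frac{722}{609} - \frac{2344}{3}\right) = 4 - \frac{158370}{203} = - \frac{157558}{203} \approx -776.15$)
$m + \frac{1191}{k} = 812 + \frac{1191}{- \frac{157558}{203}} = 812 + 1191 \left(- \frac{203}{157558}\right) = 812 - \frac{241773}{157558} = \frac{127695323}{157558}$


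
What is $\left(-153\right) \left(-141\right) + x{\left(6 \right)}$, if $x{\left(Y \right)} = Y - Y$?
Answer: $21573$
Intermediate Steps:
$x{\left(Y \right)} = 0$
$\left(-153\right) \left(-141\right) + x{\left(6 \right)} = \left(-153\right) \left(-141\right) + 0 = 21573 + 0 = 21573$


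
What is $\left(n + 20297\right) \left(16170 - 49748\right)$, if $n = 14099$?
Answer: $-1154948888$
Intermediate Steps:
$\left(n + 20297\right) \left(16170 - 49748\right) = \left(14099 + 20297\right) \left(16170 - 49748\right) = 34396 \left(-33578\right) = -1154948888$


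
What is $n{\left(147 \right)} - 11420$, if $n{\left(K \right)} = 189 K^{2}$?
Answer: $4072681$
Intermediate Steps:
$n{\left(147 \right)} - 11420 = 189 \cdot 147^{2} - 11420 = 189 \cdot 21609 - 11420 = 4084101 - 11420 = 4072681$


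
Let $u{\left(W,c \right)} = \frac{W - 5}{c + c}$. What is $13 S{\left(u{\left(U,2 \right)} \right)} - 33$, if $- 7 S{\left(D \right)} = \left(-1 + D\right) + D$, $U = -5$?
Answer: $- \frac{153}{7} \approx -21.857$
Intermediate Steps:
$u{\left(W,c \right)} = \frac{-5 + W}{2 c}$
$S{\left(D \right)} = \frac{1}{7} - \frac{2 D}{7}$ ($S{\left(D \right)} = - \frac{\left(-1 + D\right) + D}{7} = - \frac{-1 + 2 D}{7} = \frac{1}{7} - \frac{2 D}{7}$)
$13 S{\left(u{\left(U,2 \right)} \right)} - 33 = 13 \left(\frac{1}{7} - \frac{2 \frac{-5 - 5}{2 \cdot 2}}{7}\right) - 33 = 13 \left(\frac{1}{7} - \frac{2 \cdot \frac{1}{2} \cdot \frac{1}{2} \left(-10\right)}{7}\right) - 33 = 13 \left(\frac{1}{7} - - \frac{5}{7}\right) - 33 = 13 \left(\frac{1}{7} + \frac{5}{7}\right) - 33 = 13 \cdot \frac{6}{7} - 33 = \frac{78}{7} - 33 = - \frac{153}{7}$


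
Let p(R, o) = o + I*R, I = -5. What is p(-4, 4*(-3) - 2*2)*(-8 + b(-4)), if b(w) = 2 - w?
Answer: -8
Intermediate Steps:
p(R, o) = o - 5*R
p(-4, 4*(-3) - 2*2)*(-8 + b(-4)) = ((4*(-3) - 2*2) - 5*(-4))*(-8 + (2 - 1*(-4))) = ((-12 - 4) + 20)*(-8 + (2 + 4)) = (-16 + 20)*(-8 + 6) = 4*(-2) = -8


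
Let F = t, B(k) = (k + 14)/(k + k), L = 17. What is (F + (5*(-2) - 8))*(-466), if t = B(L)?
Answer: 135373/17 ≈ 7963.1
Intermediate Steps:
B(k) = (14 + k)/(2*k) (B(k) = (14 + k)/((2*k)) = (14 + k)*(1/(2*k)) = (14 + k)/(2*k))
t = 31/34 (t = (1/2)*(14 + 17)/17 = (1/2)*(1/17)*31 = 31/34 ≈ 0.91177)
F = 31/34 ≈ 0.91177
(F + (5*(-2) - 8))*(-466) = (31/34 + (5*(-2) - 8))*(-466) = (31/34 + (-10 - 8))*(-466) = (31/34 - 18)*(-466) = -581/34*(-466) = 135373/17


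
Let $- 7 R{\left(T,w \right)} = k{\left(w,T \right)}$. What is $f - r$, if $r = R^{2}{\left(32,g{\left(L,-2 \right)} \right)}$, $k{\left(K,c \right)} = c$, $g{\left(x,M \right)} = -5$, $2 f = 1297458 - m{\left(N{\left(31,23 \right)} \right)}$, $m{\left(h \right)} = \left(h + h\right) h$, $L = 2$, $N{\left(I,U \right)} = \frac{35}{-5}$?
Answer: $\frac{31784296}{49} \approx 6.4866 \cdot 10^{5}$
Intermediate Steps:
$N{\left(I,U \right)} = -7$ ($N{\left(I,U \right)} = 35 \left(- \frac{1}{5}\right) = -7$)
$m{\left(h \right)} = 2 h^{2}$ ($m{\left(h \right)} = 2 h h = 2 h^{2}$)
$f = 648680$ ($f = \frac{1297458 - 2 \left(-7\right)^{2}}{2} = \frac{1297458 - 2 \cdot 49}{2} = \frac{1297458 - 98}{2} = \frac{1}{2} \cdot 1297360 = 648680$)
$R{\left(T,w \right)} = - \frac{T}{7}$
$r = \frac{1024}{49}$ ($r = \left(\left(- \frac{1}{7}\right) 32\right)^{2} = \left(- \frac{32}{7}\right)^{2} = \frac{1024}{49} \approx 20.898$)
$f - r = 648680 - \frac{1024}{49} = \frac{31784296}{49}$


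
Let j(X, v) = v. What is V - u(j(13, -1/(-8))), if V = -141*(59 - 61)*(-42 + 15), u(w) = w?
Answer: -60913/8 ≈ -7614.1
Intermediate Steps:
V = -7614 (V = -(-282)*(-27) = -141*54 = -7614)
V - u(j(13, -1/(-8))) = -7614 - (-1)/(-8) = -7614 - (-1)*(-1)/8 = -7614 - 1*⅛ = -7614 - ⅛ = -60913/8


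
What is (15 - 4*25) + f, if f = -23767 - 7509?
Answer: -31361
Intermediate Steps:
f = -31276
(15 - 4*25) + f = (15 - 4*25) - 31276 = (15 - 100) - 31276 = -85 - 31276 = -31361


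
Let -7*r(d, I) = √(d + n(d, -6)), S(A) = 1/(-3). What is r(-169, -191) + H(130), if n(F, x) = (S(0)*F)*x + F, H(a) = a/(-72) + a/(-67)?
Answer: -9035/2412 - 26*I/7 ≈ -3.7459 - 3.7143*I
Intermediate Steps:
S(A) = -⅓
H(a) = -139*a/4824 (H(a) = a*(-1/72) + a*(-1/67) = -a/72 - a/67 = -139*a/4824)
n(F, x) = F - F*x/3 (n(F, x) = (-F/3)*x + F = -F*x/3 + F = F - F*x/3)
r(d, I) = -2*√d/7 (r(d, I) = -√(d + d*(3 - 1*(-6))/3)/7 = -√(d + d*(3 + 6)/3)/7 = -√(d + (⅓)*d*9)/7 = -√(d + 3*d)/7 = -2*√d/7)
r(-169, -191) + H(130) = -26*I/7 - 139/4824*130 = -26*I/7 - 9035/2412 = -9035/2412 - 26*I/7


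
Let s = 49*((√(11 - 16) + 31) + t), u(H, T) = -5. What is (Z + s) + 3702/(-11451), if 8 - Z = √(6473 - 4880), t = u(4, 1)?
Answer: 4892160/3817 - 3*√177 + 49*I*√5 ≈ 1241.8 + 109.57*I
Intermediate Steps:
t = -5
s = 1274 + 49*I*√5 (s = 49*((√(11 - 16) + 31) - 5) = 49*((√(-5) + 31) - 5) = 49*((I*√5 + 31) - 5) = 49*((31 + I*√5) - 5) = 49*(26 + I*√5) = 1274 + 49*I*√5 ≈ 1274.0 + 109.57*I)
Z = 8 - 3*√177 (Z = 8 - √(6473 - 4880) = 8 - √1593 = 8 - 3*√177 ≈ -31.912)
(Z + s) + 3702/(-11451) = ((8 - 3*√177) + (1274 + 49*I*√5)) + 3702/(-11451) = (1282 - 3*√177 + 49*I*√5) + 3702*(-1/11451) = (1282 - 3*√177 + 49*I*√5) - 1234/3817 = 4892160/3817 - 3*√177 + 49*I*√5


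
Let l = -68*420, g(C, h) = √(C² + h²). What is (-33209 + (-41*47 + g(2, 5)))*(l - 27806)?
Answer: 1980475776 - 56366*√29 ≈ 1.9802e+9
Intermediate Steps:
l = -28560
(-33209 + (-41*47 + g(2, 5)))*(l - 27806) = (-33209 + (-41*47 + √(2² + 5²)))*(-28560 - 27806) = (-33209 + (-1927 + √(4 + 25)))*(-56366) = (-33209 + (-1927 + √29))*(-56366) = (-35136 + √29)*(-56366) = 1980475776 - 56366*√29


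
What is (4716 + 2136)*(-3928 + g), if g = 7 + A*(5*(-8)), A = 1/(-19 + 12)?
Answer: -187792764/7 ≈ -2.6828e+7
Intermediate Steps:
A = -1/7 (A = 1/(-7) = -1/7 ≈ -0.14286)
g = 89/7 (g = 7 - 5*(-8)/7 = 7 - 1/7*(-40) = 7 + 40/7 = 89/7 ≈ 12.714)
(4716 + 2136)*(-3928 + g) = (4716 + 2136)*(-3928 + 89/7) = 6852*(-27407/7) = -187792764/7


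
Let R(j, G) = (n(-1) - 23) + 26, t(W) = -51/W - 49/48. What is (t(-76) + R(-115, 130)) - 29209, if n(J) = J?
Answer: -26637103/912 ≈ -29207.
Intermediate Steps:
t(W) = -49/48 - 51/W (t(W) = -51/W - 49*1/48 = -51/W - 49/48 = -49/48 - 51/W)
R(j, G) = 2 (R(j, G) = (-1 - 23) + 26 = -24 + 26 = 2)
(t(-76) + R(-115, 130)) - 29209 = ((-49/48 - 51/(-76)) + 2) - 29209 = ((-49/48 - 51*(-1/76)) + 2) - 29209 = ((-49/48 + 51/76) + 2) - 29209 = (-319/912 + 2) - 29209 = 1505/912 - 29209 = -26637103/912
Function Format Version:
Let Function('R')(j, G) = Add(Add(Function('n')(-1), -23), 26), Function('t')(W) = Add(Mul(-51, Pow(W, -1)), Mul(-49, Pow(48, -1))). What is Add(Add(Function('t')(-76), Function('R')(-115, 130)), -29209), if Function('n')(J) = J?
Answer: Rational(-26637103, 912) ≈ -29207.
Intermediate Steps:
Function('t')(W) = Add(Rational(-49, 48), Mul(-51, Pow(W, -1))) (Function('t')(W) = Add(Mul(-51, Pow(W, -1)), Mul(-49, Rational(1, 48))) = Add(Mul(-51, Pow(W, -1)), Rational(-49, 48)) = Add(Rational(-49, 48), Mul(-51, Pow(W, -1))))
Function('R')(j, G) = 2 (Function('R')(j, G) = Add(Add(-1, -23), 26) = Add(-24, 26) = 2)
Add(Add(Function('t')(-76), Function('R')(-115, 130)), -29209) = Add(Add(Add(Rational(-49, 48), Mul(-51, Pow(-76, -1))), 2), -29209) = Add(Add(Add(Rational(-49, 48), Mul(-51, Rational(-1, 76))), 2), -29209) = Add(Add(Add(Rational(-49, 48), Rational(51, 76)), 2), -29209) = Add(Add(Rational(-319, 912), 2), -29209) = Add(Rational(1505, 912), -29209) = Rational(-26637103, 912)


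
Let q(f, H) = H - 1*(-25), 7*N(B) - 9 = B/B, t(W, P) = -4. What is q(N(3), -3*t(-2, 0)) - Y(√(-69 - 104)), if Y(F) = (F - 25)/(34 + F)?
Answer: 49850/1329 - 59*I*√173/1329 ≈ 37.509 - 0.58392*I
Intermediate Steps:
N(B) = 10/7 (N(B) = 9/7 + (B/B)/7 = 9/7 + (⅐)*1 = 9/7 + ⅐ = 10/7)
q(f, H) = 25 + H (q(f, H) = H + 25 = 25 + H)
Y(F) = (-25 + F)/(34 + F)
q(N(3), -3*t(-2, 0)) - Y(√(-69 - 104)) = (25 - 3*(-4)) - (-25 + √(-69 - 104))/(34 + √(-69 - 104)) = (25 + 12) - (-25 + √(-173))/(34 + √(-173)) = 37 - (-25 + I*√173)/(34 + I*√173)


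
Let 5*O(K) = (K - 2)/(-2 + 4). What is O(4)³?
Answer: 1/125 ≈ 0.0080000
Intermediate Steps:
O(K) = -⅕ + K/10 (O(K) = ((K - 2)/(-2 + 4))/5 = ((-2 + K)/2)/5 = ((-2 + K)*(½))/5 = (-1 + K/2)/5 = -⅕ + K/10)
O(4)³ = (-⅕ + (⅒)*4)³ = (-⅕ + ⅖)³ = (⅕)³ = 1/125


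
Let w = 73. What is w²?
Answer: 5329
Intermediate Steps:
w² = 73² = 5329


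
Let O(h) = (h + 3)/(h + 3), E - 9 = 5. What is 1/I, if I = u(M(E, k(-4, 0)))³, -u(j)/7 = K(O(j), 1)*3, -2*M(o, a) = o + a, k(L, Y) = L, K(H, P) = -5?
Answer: 1/1157625 ≈ 8.6384e-7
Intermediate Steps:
E = 14 (E = 9 + 5 = 14)
O(h) = 1 (O(h) = (3 + h)/(3 + h) = 1)
M(o, a) = -a/2 - o/2 (M(o, a) = -(o + a)/2 = -(a + o)/2 = -a/2 - o/2)
u(j) = 105 (u(j) = -(-35)*3 = -7*(-15) = 105)
I = 1157625 (I = 105³ = 1157625)
1/I = 1/1157625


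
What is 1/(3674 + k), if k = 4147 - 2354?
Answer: 1/5467 ≈ 0.00018292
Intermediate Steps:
k = 1793
1/(3674 + k) = 1/(3674 + 1793) = 1/5467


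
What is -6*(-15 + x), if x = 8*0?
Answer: 90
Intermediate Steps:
x = 0
-6*(-15 + x) = -6*(-15 + 0) = -6*(-15) = 90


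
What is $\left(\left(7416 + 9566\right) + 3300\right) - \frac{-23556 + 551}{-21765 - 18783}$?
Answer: $\frac{822371531}{40548} \approx 20281.0$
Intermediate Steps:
$\left(\left(7416 + 9566\right) + 3300\right) - \frac{-23556 + 551}{-21765 - 18783} = \left(16982 + 3300\right) - - \frac{23005}{-40548} = 20282 - \left(-23005\right) \left(- \frac{1}{40548}\right) = 20282 - \frac{23005}{40548} = \frac{822371531}{40548}$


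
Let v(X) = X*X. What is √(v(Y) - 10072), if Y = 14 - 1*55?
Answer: I*√8391 ≈ 91.602*I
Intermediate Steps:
Y = -41 (Y = 14 - 55 = -41)
v(X) = X²
√(v(Y) - 10072) = √((-41)² - 10072) = √(1681 - 10072) = √(-8391) = I*√8391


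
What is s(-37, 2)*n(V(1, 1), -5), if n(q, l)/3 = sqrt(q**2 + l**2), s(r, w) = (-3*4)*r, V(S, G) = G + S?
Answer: 1332*sqrt(29) ≈ 7173.0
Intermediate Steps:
s(r, w) = -12*r
n(q, l) = 3*sqrt(l**2 + q**2) (n(q, l) = 3*sqrt(q**2 + l**2) = 3*sqrt(l**2 + q**2))
s(-37, 2)*n(V(1, 1), -5) = (-12*(-37))*(3*sqrt((-5)**2 + (1 + 1)**2)) = 444*(3*sqrt(25 + 2**2)) = 444*(3*sqrt(25 + 4)) = 444*(3*sqrt(29)) = 1332*sqrt(29)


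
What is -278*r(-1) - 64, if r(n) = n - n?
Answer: -64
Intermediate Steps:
r(n) = 0
-278*r(-1) - 64 = -278*0 - 64 = 0 - 64 = -64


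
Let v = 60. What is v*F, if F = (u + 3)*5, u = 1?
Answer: 1200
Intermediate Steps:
F = 20 (F = (1 + 3)*5 = 4*5 = 20)
v*F = 60*20 = 1200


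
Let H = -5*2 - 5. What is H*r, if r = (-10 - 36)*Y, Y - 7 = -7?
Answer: 0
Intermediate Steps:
Y = 0 (Y = 7 - 7 = 0)
r = 0 (r = (-10 - 36)*0 = -46*0 = 0)
H = -15 (H = -10 - 5 = -15)
H*r = -15*0 = 0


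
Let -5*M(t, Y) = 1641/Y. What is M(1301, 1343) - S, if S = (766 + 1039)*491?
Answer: -5951203966/6715 ≈ -8.8626e+5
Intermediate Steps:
M(t, Y) = -1641/(5*Y)
S = 886255 (S = 1805*491 = 886255)
M(1301, 1343) - S = -1641/5/1343 - 1*886255 = -1641/5*1/1343 - 886255 = -1641/6715 - 886255 = -5951203966/6715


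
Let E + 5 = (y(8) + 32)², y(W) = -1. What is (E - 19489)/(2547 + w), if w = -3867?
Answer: 18533/1320 ≈ 14.040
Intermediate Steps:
E = 956 (E = -5 + (-1 + 32)² = -5 + 31² = -5 + 961 = 956)
(E - 19489)/(2547 + w) = (956 - 19489)/(2547 - 3867) = -18533/(-1320) = -18533*(-1/1320) = 18533/1320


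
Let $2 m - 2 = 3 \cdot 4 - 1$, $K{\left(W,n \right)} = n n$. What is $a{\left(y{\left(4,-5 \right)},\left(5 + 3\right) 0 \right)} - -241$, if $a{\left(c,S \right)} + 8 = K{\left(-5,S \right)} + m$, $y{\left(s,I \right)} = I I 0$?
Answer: $\frac{479}{2} \approx 239.5$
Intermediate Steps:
$K{\left(W,n \right)} = n^{2}$
$m = \frac{13}{2}$ ($m = 1 + \frac{3 \cdot 4 - 1}{2} = 1 + \frac{12 - 1}{2} = 1 + \frac{1}{2} \cdot 11 = 1 + \frac{11}{2} = \frac{13}{2} \approx 6.5$)
$y{\left(s,I \right)} = 0$ ($y{\left(s,I \right)} = I^{2} \cdot 0 = 0$)
$a{\left(c,S \right)} = - \frac{3}{2} + S^{2}$ ($a{\left(c,S \right)} = -8 + \left(S^{2} + \frac{13}{2}\right) = -8 + \left(\frac{13}{2} + S^{2}\right) = - \frac{3}{2} + S^{2}$)
$a{\left(y{\left(4,-5 \right)},\left(5 + 3\right) 0 \right)} - -241 = \left(- \frac{3}{2} + \left(\left(5 + 3\right) 0\right)^{2}\right) - -241 = \left(- \frac{3}{2} + \left(8 \cdot 0\right)^{2}\right) + 241 = \left(- \frac{3}{2} + 0^{2}\right) + 241 = \left(- \frac{3}{2} + 0\right) + 241 = - \frac{3}{2} + 241 = \frac{479}{2}$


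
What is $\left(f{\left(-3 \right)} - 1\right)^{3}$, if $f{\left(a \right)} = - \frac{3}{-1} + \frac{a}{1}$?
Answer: $-1$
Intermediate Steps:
$f{\left(a \right)} = 3 + a$ ($f{\left(a \right)} = \left(-3\right) \left(-1\right) + a 1 = 3 + a$)
$\left(f{\left(-3 \right)} - 1\right)^{3} = \left(\left(3 - 3\right) - 1\right)^{3} = \left(0 - 1\right)^{3} = \left(-1\right)^{3} = -1$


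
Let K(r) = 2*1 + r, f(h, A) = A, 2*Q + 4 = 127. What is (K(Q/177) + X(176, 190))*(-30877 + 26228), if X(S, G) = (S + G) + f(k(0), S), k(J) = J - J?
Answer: -298619217/118 ≈ -2.5307e+6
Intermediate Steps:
Q = 123/2 (Q = -2 + (½)*127 = -2 + 127/2 = 123/2 ≈ 61.500)
k(J) = 0
K(r) = 2 + r
X(S, G) = G + 2*S (X(S, G) = (S + G) + S = (G + S) + S = G + 2*S)
(K(Q/177) + X(176, 190))*(-30877 + 26228) = ((2 + (123/2)/177) + (190 + 2*176))*(-30877 + 26228) = ((2 + (123/2)*(1/177)) + (190 + 352))*(-4649) = ((2 + 41/118) + 542)*(-4649) = (277/118 + 542)*(-4649) = (64233/118)*(-4649) = -298619217/118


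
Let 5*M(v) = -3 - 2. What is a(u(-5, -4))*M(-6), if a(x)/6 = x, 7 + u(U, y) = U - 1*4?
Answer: 96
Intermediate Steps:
u(U, y) = -11 + U (u(U, y) = -7 + (U - 1*4) = -7 + (U - 4) = -7 + (-4 + U) = -11 + U)
a(x) = 6*x
M(v) = -1 (M(v) = (-3 - 2)/5 = (1/5)*(-5) = -1)
a(u(-5, -4))*M(-6) = (6*(-11 - 5))*(-1) = (6*(-16))*(-1) = -96*(-1) = 96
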